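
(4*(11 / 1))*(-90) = -3960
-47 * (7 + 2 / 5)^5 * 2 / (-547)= 6518331958 / 1709375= 3813.28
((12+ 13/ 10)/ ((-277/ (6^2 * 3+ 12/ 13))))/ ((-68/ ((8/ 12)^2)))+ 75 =68900513/ 918255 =75.03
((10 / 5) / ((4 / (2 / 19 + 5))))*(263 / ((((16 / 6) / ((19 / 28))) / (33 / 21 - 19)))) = -4668513 / 1568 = -2977.37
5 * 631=3155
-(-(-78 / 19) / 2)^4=-2313441 / 130321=-17.75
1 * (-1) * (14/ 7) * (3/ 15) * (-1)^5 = 2/ 5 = 0.40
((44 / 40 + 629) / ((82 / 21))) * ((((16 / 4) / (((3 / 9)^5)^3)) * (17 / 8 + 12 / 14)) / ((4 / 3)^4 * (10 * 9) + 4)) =407669795698563 / 4257440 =95754677.86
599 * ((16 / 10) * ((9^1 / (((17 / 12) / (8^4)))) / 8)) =264978432 / 85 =3117393.32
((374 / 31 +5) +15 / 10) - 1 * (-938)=59307 / 62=956.56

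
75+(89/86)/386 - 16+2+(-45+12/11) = 17.09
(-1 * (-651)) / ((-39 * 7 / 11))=-341 / 13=-26.23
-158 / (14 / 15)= -1185 / 7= -169.29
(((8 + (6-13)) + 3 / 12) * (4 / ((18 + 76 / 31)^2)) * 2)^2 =23088025 / 40392156484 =0.00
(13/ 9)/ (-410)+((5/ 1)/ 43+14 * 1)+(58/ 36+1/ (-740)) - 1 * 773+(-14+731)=-472921303/ 11741580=-40.28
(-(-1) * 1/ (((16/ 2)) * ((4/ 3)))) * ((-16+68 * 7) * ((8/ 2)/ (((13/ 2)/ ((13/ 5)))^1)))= 69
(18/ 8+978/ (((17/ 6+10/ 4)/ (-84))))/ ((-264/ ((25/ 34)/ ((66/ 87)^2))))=74.54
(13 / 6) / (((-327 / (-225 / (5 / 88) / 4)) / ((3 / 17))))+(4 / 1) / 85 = 11161 / 9265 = 1.20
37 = 37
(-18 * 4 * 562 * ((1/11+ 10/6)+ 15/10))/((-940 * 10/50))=362490/517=701.14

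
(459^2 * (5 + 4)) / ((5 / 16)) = 30338064 / 5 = 6067612.80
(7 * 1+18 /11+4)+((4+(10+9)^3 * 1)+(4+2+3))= 75731 /11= 6884.64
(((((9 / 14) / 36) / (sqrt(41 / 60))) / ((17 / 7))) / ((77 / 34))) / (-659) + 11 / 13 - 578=-7503 / 13 - sqrt(615) / 4160926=-577.15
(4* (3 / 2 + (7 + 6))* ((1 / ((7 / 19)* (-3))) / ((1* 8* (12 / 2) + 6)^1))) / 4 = -551 / 2268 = -0.24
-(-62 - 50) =112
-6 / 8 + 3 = 9 / 4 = 2.25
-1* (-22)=22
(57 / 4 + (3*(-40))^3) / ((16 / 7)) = -48383601 / 64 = -755993.77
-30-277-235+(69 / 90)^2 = -541.41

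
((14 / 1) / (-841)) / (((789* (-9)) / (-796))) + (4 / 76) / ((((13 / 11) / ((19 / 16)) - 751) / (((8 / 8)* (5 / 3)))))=-1856318729 / 936107723691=-0.00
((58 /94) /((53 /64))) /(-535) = -1856 /1332685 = -0.00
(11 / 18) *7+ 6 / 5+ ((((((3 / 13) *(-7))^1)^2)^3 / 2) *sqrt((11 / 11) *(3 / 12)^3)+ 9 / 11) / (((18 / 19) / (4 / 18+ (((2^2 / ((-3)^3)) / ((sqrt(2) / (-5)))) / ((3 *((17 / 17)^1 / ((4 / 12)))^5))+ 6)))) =17295149285 *sqrt(2) / 16721070352272+ 57805871803 / 3185693940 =18.15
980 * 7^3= 336140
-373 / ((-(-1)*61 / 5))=-1865 / 61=-30.57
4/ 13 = 0.31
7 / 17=0.41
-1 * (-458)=458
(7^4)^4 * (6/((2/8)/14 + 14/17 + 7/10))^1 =129362477452338.09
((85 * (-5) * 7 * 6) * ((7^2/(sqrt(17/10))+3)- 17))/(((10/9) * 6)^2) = 22491/4- 9261 * sqrt(170)/8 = -9470.83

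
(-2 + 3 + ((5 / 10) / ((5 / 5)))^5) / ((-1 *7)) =-33 / 224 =-0.15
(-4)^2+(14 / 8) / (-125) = 15.99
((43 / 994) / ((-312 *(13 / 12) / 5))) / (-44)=215 / 14782768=0.00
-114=-114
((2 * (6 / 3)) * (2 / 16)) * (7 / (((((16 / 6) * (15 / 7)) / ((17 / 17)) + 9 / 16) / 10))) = 3920 / 703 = 5.58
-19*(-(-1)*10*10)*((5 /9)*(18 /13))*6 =-114000 /13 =-8769.23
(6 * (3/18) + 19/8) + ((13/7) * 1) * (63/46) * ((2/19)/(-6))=11643/3496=3.33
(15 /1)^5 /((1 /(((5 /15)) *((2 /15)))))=33750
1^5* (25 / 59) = 25 / 59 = 0.42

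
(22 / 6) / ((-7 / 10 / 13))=-1430 / 21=-68.10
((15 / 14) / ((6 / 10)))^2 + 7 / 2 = 1311 / 196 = 6.69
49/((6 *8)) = 49/48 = 1.02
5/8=0.62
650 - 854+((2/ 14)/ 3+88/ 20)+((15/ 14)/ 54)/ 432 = -108620327/ 544320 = -199.55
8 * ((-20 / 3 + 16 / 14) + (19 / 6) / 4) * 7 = -265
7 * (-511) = -3577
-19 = -19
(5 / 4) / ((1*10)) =1 / 8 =0.12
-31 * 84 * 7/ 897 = -6076/ 299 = -20.32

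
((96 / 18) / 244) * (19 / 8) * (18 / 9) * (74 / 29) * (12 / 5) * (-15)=-16872 / 1769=-9.54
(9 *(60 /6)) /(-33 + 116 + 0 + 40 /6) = 270 /269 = 1.00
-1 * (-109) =109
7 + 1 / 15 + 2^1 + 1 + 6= 241 / 15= 16.07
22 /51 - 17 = -845 /51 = -16.57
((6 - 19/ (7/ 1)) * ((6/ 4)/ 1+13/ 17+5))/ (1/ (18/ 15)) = 17043/ 595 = 28.64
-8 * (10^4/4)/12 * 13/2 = -10833.33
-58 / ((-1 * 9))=58 / 9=6.44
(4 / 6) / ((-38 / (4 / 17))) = -4 / 969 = -0.00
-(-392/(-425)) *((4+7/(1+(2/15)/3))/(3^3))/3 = -197176/1617975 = -0.12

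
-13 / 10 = -1.30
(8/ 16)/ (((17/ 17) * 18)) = 0.03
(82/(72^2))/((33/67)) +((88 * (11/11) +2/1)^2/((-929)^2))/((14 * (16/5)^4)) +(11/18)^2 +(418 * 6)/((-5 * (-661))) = 1.16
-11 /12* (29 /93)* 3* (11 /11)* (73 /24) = -23287 /8928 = -2.61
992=992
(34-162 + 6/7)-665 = -792.14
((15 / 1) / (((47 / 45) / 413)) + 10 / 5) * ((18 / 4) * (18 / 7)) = 22588389 / 329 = 68657.72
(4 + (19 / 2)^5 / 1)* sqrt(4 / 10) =2476227* sqrt(10) / 160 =48940.73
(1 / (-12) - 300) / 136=-3601 / 1632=-2.21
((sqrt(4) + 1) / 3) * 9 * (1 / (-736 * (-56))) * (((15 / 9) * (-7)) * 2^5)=-15 / 184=-0.08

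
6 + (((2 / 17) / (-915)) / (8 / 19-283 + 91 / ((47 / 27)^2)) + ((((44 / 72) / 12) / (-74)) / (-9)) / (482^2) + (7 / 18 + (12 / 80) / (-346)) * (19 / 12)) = 6.62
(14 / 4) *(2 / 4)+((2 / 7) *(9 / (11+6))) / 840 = 14579 / 8330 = 1.75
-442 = -442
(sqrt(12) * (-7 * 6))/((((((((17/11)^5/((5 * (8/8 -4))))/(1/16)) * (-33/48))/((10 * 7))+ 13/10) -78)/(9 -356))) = -224046830700 * sqrt(3)/588846539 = -659.02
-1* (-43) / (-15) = -43 / 15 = -2.87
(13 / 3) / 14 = 13 / 42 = 0.31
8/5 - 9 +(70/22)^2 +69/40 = 21533/4840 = 4.45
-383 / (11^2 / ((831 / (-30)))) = 87.68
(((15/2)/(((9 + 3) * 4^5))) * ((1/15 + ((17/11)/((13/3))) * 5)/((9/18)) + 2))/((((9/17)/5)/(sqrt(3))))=519605 * sqrt(3)/15814656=0.06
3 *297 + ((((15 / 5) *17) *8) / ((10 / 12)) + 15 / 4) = 27687 / 20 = 1384.35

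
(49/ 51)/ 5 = 49/ 255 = 0.19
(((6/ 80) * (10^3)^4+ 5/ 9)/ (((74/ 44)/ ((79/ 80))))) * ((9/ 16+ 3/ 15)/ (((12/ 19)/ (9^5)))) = 297362201897202682977/ 94720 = 3139381354489048.60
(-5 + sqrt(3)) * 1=-5 + sqrt(3)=-3.27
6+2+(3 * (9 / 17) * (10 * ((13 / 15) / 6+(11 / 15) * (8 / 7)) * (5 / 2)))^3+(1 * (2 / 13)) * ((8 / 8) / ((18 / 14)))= 93667940431025 / 1577308824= 59384.66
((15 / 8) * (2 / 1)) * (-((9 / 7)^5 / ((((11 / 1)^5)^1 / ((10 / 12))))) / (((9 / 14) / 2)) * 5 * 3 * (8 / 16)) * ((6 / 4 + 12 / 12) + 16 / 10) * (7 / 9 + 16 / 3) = -11208375 / 281224328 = -0.04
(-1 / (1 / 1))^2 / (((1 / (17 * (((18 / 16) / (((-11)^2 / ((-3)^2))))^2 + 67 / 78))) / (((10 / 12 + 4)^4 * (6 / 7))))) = 380506647293191 / 55254431232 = 6886.45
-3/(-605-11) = 0.00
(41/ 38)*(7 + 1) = 164/ 19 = 8.63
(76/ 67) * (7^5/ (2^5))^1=595.77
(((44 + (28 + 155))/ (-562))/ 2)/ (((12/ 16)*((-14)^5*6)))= 227/ 2720313792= 0.00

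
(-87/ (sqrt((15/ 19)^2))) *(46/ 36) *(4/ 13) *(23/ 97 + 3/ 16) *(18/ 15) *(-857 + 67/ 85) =303902988223/ 16077750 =18902.08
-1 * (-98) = 98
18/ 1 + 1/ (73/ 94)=1408/ 73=19.29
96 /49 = 1.96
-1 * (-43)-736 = -693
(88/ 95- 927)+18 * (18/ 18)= -86267/ 95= -908.07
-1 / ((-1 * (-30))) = -1 / 30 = -0.03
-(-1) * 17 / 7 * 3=51 / 7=7.29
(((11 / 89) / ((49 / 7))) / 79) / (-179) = -11 / 8809843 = -0.00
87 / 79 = 1.10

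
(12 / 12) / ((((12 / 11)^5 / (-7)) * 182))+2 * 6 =77474533 / 6469632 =11.98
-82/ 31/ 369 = -2/ 279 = -0.01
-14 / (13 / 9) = -126 / 13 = -9.69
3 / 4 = 0.75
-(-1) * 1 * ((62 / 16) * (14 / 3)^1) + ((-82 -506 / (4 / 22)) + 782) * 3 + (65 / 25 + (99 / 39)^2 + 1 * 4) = -63049231 / 10140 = -6217.87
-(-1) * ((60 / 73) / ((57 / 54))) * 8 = 8640 / 1387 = 6.23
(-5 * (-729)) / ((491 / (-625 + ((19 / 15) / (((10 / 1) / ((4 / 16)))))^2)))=-4639.76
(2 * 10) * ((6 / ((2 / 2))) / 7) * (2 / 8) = 30 / 7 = 4.29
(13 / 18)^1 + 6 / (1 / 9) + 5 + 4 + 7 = 1273 / 18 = 70.72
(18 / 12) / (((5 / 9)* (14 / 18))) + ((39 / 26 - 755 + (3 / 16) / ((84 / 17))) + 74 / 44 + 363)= -1356287 / 3520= -385.31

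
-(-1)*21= 21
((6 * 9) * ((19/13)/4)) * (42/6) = 3591/26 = 138.12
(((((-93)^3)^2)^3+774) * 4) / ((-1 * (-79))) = 1083310781189000833455476721689874492 / 79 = 13712794698594947258930090000000000.00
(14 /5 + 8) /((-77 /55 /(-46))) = 2484 /7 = 354.86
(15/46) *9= 135/46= 2.93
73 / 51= 1.43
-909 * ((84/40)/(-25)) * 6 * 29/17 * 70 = 23250402/425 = 54706.83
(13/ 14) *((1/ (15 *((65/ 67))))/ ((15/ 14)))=67/ 1125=0.06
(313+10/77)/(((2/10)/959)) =16516035/11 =1501457.73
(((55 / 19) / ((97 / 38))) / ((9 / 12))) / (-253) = -40 / 6693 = -0.01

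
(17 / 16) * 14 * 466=27727 / 4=6931.75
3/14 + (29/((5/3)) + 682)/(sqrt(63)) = 3/14 + 3497 * sqrt(7)/105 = 88.33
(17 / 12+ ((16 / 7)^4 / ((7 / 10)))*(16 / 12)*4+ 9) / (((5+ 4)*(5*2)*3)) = 2936261 / 3630312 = 0.81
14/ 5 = 2.80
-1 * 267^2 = -71289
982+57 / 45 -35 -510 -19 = 6289 / 15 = 419.27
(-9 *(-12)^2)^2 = 1679616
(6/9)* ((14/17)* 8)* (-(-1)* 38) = 8512/51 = 166.90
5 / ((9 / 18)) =10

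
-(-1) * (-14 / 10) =-1.40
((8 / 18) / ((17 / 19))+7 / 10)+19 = 30901 / 1530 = 20.20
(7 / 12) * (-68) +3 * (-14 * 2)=-371 / 3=-123.67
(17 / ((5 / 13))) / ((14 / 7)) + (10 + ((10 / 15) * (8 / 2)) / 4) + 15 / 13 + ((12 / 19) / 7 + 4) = 1971617 / 51870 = 38.01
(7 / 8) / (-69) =-7 / 552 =-0.01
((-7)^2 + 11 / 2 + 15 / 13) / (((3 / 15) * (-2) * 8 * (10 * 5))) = -1447 / 4160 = -0.35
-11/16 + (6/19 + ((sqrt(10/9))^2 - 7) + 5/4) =-13709/2736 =-5.01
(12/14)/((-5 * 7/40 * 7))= -48/343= -0.14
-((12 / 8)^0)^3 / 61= -1 / 61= -0.02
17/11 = 1.55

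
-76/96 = -19/24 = -0.79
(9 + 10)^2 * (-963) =-347643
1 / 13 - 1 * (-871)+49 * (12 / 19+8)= 319624 / 247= 1294.02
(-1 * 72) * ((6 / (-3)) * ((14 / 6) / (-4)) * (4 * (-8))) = 2688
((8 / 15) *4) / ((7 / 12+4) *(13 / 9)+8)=1152 / 7895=0.15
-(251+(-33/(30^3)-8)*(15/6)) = -831589/3600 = -231.00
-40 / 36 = -1.11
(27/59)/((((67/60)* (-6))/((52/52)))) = -270/3953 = -0.07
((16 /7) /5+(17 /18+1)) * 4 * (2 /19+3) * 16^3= 731275264 /5985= 122184.67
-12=-12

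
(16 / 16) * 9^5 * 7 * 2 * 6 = 4960116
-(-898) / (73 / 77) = 69146 / 73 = 947.21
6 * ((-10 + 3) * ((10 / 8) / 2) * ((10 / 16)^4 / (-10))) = 13125 / 32768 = 0.40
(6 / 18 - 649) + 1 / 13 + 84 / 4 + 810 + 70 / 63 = 183.52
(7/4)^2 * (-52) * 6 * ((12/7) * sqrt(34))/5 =-1638 * sqrt(34)/5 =-1910.22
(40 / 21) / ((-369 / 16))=-640 / 7749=-0.08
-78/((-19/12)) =936/19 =49.26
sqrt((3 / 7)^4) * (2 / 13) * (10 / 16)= 45 / 2548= 0.02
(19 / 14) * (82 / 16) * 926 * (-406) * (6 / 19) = -1651521 / 2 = -825760.50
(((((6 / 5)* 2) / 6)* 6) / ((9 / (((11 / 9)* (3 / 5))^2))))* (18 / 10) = 484 / 1875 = 0.26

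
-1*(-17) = 17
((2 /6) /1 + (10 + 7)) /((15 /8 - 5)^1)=-416 /75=-5.55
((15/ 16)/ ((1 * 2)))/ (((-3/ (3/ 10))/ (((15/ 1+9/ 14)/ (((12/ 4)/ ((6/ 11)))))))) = -657/ 4928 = -0.13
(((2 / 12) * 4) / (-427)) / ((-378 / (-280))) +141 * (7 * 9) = 307236281 / 34587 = 8883.00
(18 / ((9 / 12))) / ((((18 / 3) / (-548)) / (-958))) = 2099936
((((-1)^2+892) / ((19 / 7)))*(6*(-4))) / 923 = -7896 / 923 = -8.55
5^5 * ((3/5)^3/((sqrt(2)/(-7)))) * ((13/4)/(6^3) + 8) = -1211875 * sqrt(2)/64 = -26778.91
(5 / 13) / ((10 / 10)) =0.38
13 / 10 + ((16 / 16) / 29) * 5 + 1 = 717 / 290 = 2.47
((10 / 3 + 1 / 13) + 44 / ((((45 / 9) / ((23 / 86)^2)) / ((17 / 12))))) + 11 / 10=2596927 / 480740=5.40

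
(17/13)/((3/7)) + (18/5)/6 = 712/195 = 3.65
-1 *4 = -4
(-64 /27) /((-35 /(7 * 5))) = 64 /27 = 2.37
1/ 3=0.33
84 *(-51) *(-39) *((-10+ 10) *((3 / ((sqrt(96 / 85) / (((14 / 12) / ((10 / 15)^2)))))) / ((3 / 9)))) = 0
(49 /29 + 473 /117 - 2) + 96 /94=758072 /159471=4.75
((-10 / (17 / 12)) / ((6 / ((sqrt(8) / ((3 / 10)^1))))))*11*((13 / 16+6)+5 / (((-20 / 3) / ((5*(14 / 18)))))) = -3025*sqrt(2) / 9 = -475.33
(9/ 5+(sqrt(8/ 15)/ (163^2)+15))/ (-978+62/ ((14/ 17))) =-588/ 31595 - 14 * sqrt(30)/ 2518342665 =-0.02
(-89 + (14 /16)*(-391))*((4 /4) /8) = -3449 /64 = -53.89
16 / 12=4 / 3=1.33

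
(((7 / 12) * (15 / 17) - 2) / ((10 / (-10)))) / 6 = 101 / 408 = 0.25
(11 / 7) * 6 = 9.43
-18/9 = -2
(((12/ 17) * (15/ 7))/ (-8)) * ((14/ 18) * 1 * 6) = -15/ 17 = -0.88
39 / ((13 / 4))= 12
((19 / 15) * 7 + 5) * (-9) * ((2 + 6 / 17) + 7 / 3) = -49712 / 85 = -584.85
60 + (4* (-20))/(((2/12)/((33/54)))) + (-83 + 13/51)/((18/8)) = -123980/459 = -270.11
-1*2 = -2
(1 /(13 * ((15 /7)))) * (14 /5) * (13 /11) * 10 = 196 /165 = 1.19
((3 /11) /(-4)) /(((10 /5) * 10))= -3 /880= -0.00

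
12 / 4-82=-79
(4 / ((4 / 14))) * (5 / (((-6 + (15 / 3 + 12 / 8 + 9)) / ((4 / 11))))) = 560 / 209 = 2.68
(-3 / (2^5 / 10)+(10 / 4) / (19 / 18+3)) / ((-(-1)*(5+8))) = -375 / 15184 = -0.02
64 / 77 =0.83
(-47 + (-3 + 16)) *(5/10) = -17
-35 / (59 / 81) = -2835 / 59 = -48.05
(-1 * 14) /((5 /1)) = -14 /5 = -2.80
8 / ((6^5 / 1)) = 1 / 972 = 0.00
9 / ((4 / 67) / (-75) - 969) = -45225 / 4869229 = -0.01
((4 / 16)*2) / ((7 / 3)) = 3 / 14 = 0.21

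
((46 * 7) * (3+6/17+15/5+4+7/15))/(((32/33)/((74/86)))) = 180788993/58480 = 3091.47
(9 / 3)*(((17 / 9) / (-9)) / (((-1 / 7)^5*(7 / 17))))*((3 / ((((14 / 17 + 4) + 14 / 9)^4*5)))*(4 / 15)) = 14082895670067 / 5671256473600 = 2.48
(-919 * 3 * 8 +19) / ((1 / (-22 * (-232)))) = -112476848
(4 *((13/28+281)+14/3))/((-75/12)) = -19228/105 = -183.12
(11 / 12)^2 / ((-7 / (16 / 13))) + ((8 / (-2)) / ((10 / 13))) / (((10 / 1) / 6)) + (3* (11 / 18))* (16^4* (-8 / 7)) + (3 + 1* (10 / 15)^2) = -937163594 / 6825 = -137313.35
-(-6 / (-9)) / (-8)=1 / 12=0.08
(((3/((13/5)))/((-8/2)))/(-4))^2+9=389601/43264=9.01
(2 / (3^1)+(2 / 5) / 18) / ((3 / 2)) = 62 / 135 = 0.46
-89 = -89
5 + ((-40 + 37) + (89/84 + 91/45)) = 5.08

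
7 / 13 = 0.54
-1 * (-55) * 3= 165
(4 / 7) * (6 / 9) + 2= 50 / 21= 2.38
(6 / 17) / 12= 1 / 34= 0.03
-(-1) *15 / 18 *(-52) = -130 / 3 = -43.33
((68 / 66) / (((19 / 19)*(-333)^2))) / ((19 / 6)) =68 / 23175801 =0.00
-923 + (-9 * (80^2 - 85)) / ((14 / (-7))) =54989 / 2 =27494.50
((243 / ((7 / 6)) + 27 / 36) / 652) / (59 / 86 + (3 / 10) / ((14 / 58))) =1258395 / 7571024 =0.17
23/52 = 0.44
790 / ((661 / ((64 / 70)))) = 1.09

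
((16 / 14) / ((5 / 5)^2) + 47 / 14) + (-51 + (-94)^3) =-830630.50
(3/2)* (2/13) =3/13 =0.23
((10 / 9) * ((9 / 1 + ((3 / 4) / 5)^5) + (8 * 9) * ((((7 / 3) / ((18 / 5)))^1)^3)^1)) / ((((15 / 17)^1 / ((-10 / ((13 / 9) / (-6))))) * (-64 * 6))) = -3403164234497 / 873400320000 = -3.90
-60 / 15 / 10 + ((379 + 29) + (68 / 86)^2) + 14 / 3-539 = -3497609 / 27735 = -126.11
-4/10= -2/5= -0.40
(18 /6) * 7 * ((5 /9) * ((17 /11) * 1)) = 595 /33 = 18.03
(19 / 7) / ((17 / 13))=247 / 119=2.08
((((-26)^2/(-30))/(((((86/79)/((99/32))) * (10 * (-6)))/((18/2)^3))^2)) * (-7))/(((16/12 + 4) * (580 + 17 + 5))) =610413069358521/10421141504000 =58.57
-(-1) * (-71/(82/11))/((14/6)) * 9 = -21087/574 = -36.74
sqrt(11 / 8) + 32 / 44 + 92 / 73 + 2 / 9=sqrt(22) / 4 + 15970 / 7227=3.38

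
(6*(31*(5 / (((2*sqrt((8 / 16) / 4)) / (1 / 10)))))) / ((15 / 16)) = 496*sqrt(2) / 5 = 140.29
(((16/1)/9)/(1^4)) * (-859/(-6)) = 254.52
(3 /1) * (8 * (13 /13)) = 24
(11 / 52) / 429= 1 / 2028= 0.00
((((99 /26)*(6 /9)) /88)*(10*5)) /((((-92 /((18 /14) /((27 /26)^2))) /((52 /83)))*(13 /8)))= -2600 /360801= -0.01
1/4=0.25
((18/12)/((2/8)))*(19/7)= 114/7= 16.29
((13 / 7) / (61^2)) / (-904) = -13 / 23546488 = -0.00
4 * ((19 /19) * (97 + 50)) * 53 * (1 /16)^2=7791 /64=121.73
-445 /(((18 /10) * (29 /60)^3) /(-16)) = 854400000 /24389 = 35032.19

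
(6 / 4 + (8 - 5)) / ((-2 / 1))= -9 / 4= -2.25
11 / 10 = 1.10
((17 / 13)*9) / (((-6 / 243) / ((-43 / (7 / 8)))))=2131596 / 91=23424.13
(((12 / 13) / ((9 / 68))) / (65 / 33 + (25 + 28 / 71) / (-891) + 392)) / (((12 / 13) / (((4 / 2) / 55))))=14484 / 20767595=0.00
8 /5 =1.60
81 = 81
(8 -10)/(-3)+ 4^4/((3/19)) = 1622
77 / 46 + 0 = 77 / 46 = 1.67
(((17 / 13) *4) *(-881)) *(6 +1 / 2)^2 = -194701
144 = 144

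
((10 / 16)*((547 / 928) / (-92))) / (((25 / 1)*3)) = -547 / 10245120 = -0.00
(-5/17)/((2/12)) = -30/17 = -1.76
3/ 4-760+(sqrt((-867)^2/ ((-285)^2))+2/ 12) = -861887/ 1140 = -756.04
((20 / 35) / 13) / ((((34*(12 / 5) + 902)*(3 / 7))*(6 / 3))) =0.00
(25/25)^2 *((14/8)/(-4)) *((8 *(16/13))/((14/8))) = -32/13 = -2.46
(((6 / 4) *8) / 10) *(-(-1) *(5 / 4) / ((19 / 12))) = 18 / 19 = 0.95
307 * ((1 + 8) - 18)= -2763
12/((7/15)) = 180/7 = 25.71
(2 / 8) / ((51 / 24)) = 2 / 17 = 0.12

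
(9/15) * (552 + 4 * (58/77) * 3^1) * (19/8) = 61560/77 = 799.48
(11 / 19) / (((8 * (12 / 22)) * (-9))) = -121 / 8208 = -0.01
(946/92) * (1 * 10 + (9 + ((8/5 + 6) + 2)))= 67639/230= 294.08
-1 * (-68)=68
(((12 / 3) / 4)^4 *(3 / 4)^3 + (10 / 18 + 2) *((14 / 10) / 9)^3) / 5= 22648271 / 262440000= 0.09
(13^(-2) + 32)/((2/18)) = 48681/169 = 288.05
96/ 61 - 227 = -13751/ 61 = -225.43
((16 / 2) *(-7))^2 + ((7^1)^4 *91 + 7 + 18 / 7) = 1551456 / 7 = 221636.57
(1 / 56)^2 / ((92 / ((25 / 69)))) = 25 / 19907328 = 0.00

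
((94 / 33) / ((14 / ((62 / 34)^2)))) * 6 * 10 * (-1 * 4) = -3613360 / 22253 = -162.38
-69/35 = -1.97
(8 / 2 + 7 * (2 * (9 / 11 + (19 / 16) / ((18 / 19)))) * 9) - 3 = 262.03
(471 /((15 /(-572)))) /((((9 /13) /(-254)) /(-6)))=-593065616 /15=-39537707.73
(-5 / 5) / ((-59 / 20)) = 20 / 59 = 0.34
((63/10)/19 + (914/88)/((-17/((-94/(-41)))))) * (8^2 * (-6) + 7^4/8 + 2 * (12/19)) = 4889331647/55355740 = 88.33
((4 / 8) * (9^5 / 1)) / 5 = 59049 / 10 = 5904.90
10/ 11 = 0.91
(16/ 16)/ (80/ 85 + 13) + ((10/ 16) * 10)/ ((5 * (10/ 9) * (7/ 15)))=32947/ 13272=2.48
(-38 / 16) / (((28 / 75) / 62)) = -44175 / 112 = -394.42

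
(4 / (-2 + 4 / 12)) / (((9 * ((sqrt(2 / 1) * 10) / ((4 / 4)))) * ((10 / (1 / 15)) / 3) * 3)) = -sqrt(2) / 11250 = -0.00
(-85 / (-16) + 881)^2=201100761 / 256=785549.85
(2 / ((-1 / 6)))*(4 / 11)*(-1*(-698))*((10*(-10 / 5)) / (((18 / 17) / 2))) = 3797120 / 33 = 115064.24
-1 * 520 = -520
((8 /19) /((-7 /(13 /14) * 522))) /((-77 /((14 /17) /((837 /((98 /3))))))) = 104 /2328533163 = 0.00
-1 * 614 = -614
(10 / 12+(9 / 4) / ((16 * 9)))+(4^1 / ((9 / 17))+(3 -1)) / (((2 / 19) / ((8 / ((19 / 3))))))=7393 / 64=115.52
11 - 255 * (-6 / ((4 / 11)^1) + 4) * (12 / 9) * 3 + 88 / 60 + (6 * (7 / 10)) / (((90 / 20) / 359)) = 196463 / 15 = 13097.53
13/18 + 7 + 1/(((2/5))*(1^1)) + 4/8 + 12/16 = 413/36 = 11.47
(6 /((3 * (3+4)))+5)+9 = 100 /7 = 14.29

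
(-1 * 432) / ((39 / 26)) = -288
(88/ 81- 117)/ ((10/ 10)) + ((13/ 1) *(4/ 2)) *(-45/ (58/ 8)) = -651361/ 2349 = -277.29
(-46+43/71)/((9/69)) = -74129/213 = -348.02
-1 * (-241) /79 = 241 /79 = 3.05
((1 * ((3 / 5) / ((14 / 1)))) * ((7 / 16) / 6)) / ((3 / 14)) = 7 / 480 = 0.01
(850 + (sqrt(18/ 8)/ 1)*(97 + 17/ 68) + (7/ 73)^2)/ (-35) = -8491307/ 298424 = -28.45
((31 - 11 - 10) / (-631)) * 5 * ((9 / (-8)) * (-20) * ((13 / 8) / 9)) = -1625 / 5048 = -0.32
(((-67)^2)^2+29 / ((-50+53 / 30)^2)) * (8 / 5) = 337540788287912 / 10469045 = 32241793.62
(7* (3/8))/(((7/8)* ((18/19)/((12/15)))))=38/15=2.53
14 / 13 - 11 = -129 / 13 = -9.92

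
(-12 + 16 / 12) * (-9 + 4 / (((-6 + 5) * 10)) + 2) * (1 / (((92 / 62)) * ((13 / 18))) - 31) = -2128832 / 897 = -2373.28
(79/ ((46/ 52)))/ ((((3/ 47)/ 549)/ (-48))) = -847989792/ 23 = -36869121.39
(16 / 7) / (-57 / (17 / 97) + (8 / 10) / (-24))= -0.01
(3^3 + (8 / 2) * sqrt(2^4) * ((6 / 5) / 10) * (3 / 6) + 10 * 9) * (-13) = -38337 / 25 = -1533.48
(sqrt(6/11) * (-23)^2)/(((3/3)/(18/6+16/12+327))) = 525826 * sqrt(66)/33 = 129449.41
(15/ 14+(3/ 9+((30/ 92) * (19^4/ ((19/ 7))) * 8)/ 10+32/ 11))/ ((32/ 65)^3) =105007.89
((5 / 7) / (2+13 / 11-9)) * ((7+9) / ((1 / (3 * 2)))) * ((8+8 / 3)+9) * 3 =-9735 / 14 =-695.36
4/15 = 0.27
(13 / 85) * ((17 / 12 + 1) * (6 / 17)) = 377 / 2890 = 0.13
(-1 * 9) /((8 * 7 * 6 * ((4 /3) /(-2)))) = 9 /224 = 0.04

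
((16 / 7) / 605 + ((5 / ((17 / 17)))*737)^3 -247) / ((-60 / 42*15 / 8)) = -847668179293384 / 45375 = -18681392381.12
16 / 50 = 8 / 25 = 0.32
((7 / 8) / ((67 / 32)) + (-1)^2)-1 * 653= -43656 / 67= -651.58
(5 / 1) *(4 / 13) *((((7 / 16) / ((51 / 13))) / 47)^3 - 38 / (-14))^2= 5743879372027215623431140423005 / 506766083651894435219654049792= 11.33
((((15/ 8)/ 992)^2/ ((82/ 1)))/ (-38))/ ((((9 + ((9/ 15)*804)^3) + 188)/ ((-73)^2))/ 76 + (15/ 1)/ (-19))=-0.00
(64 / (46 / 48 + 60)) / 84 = 128 / 10241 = 0.01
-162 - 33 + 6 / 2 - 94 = -286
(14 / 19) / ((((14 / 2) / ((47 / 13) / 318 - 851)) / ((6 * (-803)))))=5649887122 / 13091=431585.60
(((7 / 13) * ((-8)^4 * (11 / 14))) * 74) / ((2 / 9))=7501824 / 13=577063.38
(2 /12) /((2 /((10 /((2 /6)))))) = 5 /2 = 2.50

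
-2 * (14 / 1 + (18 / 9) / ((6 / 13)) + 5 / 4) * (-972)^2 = -37004040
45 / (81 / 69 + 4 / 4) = 20.70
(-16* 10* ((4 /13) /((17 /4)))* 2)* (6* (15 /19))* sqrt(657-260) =-460800* sqrt(397) /4199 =-2186.56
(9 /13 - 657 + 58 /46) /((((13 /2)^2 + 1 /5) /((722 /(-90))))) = 282820396 /2284659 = 123.79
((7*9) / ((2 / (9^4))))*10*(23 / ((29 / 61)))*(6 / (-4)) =-8698803435 / 58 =-149979369.57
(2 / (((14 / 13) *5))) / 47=13 / 1645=0.01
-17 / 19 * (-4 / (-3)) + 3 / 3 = -11 / 57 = -0.19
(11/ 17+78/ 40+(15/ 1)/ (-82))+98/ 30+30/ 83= 6.04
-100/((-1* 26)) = 50/13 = 3.85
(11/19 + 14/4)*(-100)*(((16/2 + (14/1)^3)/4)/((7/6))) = -240541.35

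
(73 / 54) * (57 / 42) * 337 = 467419 / 756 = 618.28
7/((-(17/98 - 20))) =686/1943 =0.35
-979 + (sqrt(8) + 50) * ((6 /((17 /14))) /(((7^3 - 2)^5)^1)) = -76736768797933543 /78382807760917 + 168 * sqrt(2) /78382807760917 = -979.00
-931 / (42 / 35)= -4655 / 6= -775.83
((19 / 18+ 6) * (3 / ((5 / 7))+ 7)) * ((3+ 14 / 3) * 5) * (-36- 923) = -78434692 / 27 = -2904988.59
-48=-48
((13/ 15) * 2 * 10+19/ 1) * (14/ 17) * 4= 6104/ 51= 119.69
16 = 16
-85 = -85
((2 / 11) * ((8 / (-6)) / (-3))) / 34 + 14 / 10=11801 / 8415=1.40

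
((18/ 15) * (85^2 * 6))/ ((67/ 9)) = 468180/ 67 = 6987.76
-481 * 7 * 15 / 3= -16835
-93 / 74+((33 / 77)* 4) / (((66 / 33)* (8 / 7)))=-75 / 148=-0.51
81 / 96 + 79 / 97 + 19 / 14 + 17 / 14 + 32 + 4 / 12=2383319 / 65184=36.56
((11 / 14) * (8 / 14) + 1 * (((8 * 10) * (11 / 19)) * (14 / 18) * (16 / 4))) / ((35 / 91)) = 15744586 / 41895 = 375.81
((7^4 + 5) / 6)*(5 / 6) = 2005 / 6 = 334.17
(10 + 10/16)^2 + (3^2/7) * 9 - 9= 51727/448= 115.46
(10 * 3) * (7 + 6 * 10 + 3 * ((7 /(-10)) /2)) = 1978.50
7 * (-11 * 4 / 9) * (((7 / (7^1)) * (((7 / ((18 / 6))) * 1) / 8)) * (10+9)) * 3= -10241 / 18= -568.94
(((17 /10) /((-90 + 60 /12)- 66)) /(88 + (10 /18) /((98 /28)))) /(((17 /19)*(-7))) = 171 /8386540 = 0.00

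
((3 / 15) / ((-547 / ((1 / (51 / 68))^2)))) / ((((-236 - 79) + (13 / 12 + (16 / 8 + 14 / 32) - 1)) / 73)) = 18688 / 123066795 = 0.00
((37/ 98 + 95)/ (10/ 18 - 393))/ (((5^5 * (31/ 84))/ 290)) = -7318701/ 119756875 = -0.06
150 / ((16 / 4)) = 75 / 2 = 37.50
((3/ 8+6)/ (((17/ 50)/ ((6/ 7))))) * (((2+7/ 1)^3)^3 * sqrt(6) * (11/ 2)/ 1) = 958865710275 * sqrt(6)/ 28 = 83883275786.61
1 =1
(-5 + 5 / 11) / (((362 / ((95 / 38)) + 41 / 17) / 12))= -17000 / 45881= -0.37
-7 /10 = -0.70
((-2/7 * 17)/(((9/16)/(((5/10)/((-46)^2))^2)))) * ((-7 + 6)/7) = 17/246819762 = 0.00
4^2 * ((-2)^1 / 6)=-16 / 3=-5.33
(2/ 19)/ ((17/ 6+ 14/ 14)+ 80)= 12/ 9557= 0.00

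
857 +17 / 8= 6873 / 8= 859.12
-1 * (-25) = 25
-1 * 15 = -15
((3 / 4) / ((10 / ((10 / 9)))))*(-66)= -11 / 2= -5.50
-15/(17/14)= -210/17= -12.35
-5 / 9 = -0.56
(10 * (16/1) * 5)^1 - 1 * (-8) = 808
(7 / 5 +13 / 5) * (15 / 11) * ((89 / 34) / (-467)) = -0.03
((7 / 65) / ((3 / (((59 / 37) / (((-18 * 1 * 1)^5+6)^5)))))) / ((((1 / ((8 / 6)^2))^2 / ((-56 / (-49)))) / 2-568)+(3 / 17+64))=898688 / 190484685011493987420831500858020085714715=0.00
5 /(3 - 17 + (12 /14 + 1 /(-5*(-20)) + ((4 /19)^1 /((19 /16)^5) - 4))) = -164660583500 /561285238033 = -0.29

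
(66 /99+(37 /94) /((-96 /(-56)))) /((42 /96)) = 674 /329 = 2.05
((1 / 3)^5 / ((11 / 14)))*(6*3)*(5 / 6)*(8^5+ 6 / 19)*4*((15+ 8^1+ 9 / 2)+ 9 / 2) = 5578478080 / 16929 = 329522.01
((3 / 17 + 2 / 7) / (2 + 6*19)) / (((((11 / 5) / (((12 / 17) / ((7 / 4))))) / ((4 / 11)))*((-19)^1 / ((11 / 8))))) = -150 / 7802711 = -0.00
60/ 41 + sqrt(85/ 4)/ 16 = sqrt(85)/ 32 + 60/ 41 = 1.75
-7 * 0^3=0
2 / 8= 1 / 4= 0.25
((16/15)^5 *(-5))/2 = -524288/151875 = -3.45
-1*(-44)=44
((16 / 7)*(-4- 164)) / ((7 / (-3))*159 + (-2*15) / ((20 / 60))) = 384 / 461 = 0.83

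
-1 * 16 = -16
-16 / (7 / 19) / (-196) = 76 / 343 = 0.22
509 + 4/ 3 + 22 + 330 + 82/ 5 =13181/ 15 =878.73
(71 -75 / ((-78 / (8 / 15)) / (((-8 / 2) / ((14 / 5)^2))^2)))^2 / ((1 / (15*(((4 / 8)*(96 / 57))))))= 63915.46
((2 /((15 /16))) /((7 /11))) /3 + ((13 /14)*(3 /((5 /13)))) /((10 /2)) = 8083 /3150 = 2.57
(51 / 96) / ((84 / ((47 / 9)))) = 799 / 24192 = 0.03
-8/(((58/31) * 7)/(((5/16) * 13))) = -2015/812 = -2.48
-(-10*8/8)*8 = 80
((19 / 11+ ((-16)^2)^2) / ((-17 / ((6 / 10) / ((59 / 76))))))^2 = 8877906.62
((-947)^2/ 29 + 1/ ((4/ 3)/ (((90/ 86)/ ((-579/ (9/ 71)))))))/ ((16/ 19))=40160365916681/ 1093609024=36722.78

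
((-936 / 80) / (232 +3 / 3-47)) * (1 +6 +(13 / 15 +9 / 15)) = -1651 / 3100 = -0.53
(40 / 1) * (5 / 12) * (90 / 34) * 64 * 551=26448000 / 17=1555764.71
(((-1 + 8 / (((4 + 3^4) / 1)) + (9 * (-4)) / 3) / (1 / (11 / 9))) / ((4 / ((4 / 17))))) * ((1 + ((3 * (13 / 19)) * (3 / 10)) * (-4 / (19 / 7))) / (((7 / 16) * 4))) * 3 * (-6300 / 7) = 96729072 / 730303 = 132.45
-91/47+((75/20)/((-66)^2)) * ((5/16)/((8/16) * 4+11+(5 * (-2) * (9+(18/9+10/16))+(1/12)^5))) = -282893924633/146109852361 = -1.94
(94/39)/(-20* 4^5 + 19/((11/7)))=-1034/8780733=-0.00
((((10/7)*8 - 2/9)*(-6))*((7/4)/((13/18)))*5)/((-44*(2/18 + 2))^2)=-428895/4542824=-0.09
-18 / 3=-6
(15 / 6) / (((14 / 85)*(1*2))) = 425 / 56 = 7.59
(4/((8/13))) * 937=12181/2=6090.50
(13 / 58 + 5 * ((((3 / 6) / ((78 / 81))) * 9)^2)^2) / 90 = 26.50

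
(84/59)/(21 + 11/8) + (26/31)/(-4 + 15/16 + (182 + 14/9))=580984896/8509219481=0.07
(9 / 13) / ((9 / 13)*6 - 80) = -9 / 986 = -0.01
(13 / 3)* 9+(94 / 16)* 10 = 97.75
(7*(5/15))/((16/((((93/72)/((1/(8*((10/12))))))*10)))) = 5425/432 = 12.56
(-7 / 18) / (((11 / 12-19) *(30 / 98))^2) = -0.01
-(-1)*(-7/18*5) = -35/18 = -1.94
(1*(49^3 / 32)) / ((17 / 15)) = 1764735 / 544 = 3244.00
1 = 1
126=126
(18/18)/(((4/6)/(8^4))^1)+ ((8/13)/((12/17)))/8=958481/156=6144.11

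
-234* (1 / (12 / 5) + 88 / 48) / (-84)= 351 / 56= 6.27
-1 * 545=-545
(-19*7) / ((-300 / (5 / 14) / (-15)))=-2.38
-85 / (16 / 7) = -595 / 16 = -37.19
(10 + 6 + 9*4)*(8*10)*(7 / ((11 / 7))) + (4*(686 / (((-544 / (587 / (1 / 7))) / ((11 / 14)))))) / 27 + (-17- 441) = 705638683 / 40392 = 17469.76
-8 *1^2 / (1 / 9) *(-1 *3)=216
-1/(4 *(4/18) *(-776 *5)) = 9/31040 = 0.00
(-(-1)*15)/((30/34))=17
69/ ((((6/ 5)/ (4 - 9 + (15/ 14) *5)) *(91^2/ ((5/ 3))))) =2875/ 695604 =0.00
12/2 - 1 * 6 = 0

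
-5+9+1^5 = 5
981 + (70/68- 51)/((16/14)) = 254939/272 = 937.28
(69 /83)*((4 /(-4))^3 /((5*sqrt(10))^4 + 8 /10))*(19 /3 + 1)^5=-74083460 /262620549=-0.28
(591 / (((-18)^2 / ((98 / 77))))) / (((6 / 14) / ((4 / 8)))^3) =472997 / 128304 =3.69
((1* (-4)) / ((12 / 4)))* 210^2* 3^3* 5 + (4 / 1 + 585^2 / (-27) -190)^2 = 157467321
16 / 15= 1.07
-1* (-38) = 38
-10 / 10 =-1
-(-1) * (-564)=-564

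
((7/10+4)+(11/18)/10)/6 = 857/1080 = 0.79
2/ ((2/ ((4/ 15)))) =0.27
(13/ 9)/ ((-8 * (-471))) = 13/ 33912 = 0.00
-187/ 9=-20.78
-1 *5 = -5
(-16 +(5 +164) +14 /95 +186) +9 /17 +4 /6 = 1648964 /4845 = 340.34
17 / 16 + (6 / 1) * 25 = 2417 / 16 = 151.06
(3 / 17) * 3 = 9 / 17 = 0.53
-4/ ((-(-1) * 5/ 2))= -8/ 5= -1.60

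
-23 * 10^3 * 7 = -161000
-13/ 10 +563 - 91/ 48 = 134353/ 240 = 559.80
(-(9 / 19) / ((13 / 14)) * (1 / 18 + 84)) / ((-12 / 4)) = 10591 / 741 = 14.29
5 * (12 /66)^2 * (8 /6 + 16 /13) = 2000 /4719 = 0.42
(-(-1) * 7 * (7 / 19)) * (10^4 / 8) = 61250 / 19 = 3223.68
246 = 246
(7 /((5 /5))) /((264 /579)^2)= 260743 /7744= 33.67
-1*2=-2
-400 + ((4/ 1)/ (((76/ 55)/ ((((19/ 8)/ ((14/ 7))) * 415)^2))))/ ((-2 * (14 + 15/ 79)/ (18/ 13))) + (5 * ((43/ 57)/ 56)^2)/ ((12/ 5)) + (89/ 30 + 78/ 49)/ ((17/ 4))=-69147486921534001/ 1992788965440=-34698.85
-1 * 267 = -267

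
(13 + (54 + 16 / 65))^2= 19105641 / 4225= 4522.05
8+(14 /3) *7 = 122 /3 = 40.67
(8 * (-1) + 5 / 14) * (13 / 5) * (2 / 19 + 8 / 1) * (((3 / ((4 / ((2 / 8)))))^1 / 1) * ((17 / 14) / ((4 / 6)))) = -2341053 / 42560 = -55.01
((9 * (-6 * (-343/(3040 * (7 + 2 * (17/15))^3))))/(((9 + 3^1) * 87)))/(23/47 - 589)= -2176335/174637252559104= -0.00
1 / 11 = 0.09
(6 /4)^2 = 9 /4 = 2.25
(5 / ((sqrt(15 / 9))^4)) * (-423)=-3807 / 5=-761.40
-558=-558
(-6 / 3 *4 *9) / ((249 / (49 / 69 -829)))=457216 / 1909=239.51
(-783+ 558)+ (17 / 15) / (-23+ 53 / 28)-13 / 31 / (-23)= -225.04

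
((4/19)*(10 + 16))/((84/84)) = 104/19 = 5.47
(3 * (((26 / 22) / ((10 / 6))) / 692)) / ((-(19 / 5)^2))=-585 / 2747932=-0.00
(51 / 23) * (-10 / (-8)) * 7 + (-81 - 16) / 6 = 893 / 276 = 3.24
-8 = -8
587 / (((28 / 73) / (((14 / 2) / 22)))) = 42851 / 88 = 486.94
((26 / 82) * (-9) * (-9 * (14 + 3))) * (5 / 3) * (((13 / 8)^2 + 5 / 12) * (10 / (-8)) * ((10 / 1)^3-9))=-2755895.37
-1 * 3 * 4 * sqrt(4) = -24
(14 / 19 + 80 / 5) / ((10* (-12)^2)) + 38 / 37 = 175241 / 168720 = 1.04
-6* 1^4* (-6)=36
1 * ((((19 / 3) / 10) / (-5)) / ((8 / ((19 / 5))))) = -361 / 6000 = -0.06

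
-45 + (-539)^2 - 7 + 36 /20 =1452354 /5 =290470.80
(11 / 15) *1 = 11 / 15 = 0.73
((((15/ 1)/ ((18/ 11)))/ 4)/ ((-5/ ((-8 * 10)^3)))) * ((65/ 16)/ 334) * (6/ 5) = 572000/ 167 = 3425.15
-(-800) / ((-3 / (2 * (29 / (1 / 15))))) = -232000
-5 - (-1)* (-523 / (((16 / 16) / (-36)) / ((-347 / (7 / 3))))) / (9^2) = -726029 / 21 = -34572.81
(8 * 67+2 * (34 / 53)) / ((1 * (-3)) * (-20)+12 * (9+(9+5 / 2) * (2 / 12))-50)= 9492 / 2491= 3.81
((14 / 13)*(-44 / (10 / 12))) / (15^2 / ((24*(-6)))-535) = 59136 / 558025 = 0.11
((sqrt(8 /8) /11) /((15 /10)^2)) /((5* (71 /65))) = 52 /7029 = 0.01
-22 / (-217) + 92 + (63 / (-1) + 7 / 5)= 33094 / 1085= 30.50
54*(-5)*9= -2430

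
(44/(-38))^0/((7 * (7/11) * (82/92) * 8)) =253/8036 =0.03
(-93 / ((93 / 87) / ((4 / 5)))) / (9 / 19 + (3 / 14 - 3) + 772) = -92568 / 1023685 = -0.09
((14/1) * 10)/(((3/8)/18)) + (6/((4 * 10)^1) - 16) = 134083/20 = 6704.15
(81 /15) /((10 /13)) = 351 /50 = 7.02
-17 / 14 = -1.21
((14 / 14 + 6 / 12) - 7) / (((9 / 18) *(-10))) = 1.10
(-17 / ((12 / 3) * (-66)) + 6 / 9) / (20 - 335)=-193 / 83160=-0.00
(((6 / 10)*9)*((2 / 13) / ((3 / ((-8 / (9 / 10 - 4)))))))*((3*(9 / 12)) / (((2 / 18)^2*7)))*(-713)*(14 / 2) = -1207224 / 13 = -92863.38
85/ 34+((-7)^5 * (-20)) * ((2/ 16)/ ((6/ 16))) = 672295/ 6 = 112049.17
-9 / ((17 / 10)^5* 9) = -100000 / 1419857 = -0.07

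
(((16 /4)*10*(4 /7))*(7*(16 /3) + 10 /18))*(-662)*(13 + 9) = -12612886.35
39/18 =13/6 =2.17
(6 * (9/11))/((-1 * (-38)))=27/209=0.13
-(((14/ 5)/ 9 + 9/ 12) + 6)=-1271/ 180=-7.06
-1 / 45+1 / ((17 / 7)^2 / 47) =103346 / 13005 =7.95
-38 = -38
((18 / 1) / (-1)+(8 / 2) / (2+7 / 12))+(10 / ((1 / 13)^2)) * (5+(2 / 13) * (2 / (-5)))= 258216 / 31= 8329.55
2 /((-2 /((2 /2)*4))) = -4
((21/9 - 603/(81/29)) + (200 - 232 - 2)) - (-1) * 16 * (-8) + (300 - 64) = -1256/9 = -139.56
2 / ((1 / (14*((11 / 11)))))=28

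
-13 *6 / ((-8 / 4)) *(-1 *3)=-117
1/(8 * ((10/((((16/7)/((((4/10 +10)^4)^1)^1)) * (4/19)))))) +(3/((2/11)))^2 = 66187033037/243111232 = 272.25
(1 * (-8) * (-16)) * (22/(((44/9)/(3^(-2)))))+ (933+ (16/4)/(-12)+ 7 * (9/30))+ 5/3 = 30013/30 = 1000.43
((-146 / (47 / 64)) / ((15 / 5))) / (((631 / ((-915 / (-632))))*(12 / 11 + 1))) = -3918640 / 53886769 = -0.07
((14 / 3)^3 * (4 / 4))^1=2744 / 27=101.63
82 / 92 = 41 / 46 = 0.89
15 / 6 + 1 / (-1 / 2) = 1 / 2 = 0.50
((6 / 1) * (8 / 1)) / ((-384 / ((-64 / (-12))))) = -2 / 3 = -0.67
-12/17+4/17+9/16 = 0.09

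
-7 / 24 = -0.29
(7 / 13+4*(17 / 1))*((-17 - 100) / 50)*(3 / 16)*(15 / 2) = -72171 / 320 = -225.53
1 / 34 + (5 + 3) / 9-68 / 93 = 1775 / 9486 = 0.19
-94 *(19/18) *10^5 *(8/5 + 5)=-196460000/3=-65486666.67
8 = 8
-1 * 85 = -85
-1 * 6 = -6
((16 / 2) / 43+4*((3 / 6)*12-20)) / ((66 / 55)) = -2000 / 43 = -46.51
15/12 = 5/4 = 1.25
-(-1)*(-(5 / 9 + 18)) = -167 / 9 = -18.56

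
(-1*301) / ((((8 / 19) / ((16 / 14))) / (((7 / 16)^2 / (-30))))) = 40033 / 7680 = 5.21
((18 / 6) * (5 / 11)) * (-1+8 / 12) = -5 / 11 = -0.45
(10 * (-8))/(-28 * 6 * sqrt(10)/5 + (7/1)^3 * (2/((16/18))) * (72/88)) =-1108800/8503837-1239040 * sqrt(10)/178580577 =-0.15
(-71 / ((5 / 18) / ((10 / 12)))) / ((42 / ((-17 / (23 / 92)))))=2414 / 7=344.86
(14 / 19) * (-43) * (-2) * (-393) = -473172 / 19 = -24903.79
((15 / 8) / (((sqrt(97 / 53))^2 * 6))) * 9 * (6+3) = 13.83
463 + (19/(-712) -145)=226397/712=317.97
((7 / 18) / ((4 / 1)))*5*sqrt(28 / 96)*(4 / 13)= 35*sqrt(42) / 2808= 0.08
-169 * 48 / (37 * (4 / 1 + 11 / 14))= -113568 / 2479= -45.81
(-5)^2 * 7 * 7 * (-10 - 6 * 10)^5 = -2058857500000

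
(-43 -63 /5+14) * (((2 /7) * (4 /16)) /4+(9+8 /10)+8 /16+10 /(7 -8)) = -13.22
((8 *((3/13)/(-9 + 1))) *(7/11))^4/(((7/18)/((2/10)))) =500094/2090808005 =0.00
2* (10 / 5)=4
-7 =-7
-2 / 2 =-1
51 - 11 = 40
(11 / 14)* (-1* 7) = -11 / 2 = -5.50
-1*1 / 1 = -1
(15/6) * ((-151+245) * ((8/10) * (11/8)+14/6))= 806.83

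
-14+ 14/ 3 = -28/ 3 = -9.33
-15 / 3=-5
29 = 29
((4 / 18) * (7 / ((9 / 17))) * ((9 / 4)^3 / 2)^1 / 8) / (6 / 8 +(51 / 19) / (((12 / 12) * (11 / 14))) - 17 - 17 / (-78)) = -8729721 / 52649600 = -0.17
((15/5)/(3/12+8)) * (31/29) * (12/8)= 186/319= 0.58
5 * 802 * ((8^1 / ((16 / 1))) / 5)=401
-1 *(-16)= 16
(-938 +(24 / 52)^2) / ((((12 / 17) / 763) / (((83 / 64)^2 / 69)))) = -7080934105217 / 286580736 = -24708.34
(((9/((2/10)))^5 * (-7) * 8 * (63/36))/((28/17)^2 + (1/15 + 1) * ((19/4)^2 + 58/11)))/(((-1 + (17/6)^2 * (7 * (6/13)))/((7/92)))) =-7847147642709375/4608214979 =-1702860.58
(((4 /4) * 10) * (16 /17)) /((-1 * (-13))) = 160 /221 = 0.72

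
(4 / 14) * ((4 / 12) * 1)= 0.10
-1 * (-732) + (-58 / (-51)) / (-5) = 186602 / 255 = 731.77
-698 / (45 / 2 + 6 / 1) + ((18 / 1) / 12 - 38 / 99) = -87937 / 3762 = -23.38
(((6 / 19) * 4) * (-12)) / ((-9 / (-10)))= -320 / 19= -16.84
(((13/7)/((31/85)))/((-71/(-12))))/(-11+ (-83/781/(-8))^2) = -1458133248/18636205427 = -0.08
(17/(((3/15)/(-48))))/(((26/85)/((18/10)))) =-312120/13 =-24009.23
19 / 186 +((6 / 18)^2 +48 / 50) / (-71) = 86233 / 990450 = 0.09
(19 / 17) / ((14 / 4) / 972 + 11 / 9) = 36936 / 40511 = 0.91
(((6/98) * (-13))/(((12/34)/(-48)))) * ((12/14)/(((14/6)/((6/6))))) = 95472/2401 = 39.76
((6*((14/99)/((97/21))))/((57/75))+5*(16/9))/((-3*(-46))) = 832970/12589533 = 0.07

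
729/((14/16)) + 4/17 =99172/119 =833.38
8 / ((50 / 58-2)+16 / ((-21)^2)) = -102312 / 14089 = -7.26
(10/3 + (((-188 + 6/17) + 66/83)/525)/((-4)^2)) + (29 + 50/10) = 37.31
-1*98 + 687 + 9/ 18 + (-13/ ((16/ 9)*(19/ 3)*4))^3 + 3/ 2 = 1062601762785/ 1798045696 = 590.98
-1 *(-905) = 905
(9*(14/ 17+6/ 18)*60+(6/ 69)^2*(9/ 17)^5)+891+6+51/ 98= 112048400866869/ 73608226594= 1522.23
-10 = -10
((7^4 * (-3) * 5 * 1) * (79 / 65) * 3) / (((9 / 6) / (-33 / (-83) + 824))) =-72171189.48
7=7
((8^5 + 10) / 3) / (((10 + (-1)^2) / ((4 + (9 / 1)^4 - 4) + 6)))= 6522822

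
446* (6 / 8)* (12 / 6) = 669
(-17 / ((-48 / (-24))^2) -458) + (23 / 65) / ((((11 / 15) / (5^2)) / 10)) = -195407 / 572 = -341.62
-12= -12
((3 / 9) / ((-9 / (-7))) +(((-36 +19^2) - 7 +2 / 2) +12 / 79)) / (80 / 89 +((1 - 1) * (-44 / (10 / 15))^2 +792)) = 7579507 / 18815193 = 0.40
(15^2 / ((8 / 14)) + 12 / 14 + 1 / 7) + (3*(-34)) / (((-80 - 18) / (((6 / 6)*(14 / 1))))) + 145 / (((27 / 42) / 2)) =216829 / 252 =860.43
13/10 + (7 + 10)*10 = 1713/10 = 171.30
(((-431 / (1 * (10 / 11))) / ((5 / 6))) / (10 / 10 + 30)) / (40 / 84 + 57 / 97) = -2633841 / 152675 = -17.25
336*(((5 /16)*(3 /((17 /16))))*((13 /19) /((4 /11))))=180180 /323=557.83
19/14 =1.36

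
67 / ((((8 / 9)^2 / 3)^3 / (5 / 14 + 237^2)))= 755998811215299 / 3670016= 205993328.43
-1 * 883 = -883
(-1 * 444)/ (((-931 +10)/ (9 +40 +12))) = 9028/ 307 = 29.41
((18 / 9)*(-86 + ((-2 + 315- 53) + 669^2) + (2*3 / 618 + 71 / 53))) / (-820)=-1092.04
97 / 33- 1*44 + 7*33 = 6268 / 33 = 189.94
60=60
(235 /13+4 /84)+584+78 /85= 13993594 /23205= 603.04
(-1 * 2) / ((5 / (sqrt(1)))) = -2 / 5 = -0.40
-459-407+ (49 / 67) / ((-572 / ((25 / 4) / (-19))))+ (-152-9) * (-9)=1698061017 / 2912624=583.00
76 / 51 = 1.49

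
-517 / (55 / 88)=-4136 / 5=-827.20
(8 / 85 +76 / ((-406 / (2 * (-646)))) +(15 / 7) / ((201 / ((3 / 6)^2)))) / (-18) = -13.44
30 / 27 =10 / 9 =1.11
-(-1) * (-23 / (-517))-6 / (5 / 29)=-89843 / 2585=-34.76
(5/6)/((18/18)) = 0.83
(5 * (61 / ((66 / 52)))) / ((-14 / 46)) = -182390 / 231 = -789.57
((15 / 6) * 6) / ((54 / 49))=245 / 18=13.61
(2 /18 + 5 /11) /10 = 28 /495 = 0.06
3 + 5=8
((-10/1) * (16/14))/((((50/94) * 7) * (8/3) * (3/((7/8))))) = -47/140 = -0.34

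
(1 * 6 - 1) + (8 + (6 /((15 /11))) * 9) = 263 /5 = 52.60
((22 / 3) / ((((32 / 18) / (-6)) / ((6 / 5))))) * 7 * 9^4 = -13640319 / 10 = -1364031.90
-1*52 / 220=-13 / 55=-0.24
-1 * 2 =-2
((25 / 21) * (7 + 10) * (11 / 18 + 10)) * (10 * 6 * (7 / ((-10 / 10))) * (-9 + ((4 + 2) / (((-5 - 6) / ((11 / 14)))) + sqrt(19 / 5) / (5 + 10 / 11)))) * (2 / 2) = 17858500 / 21 - 357170 * sqrt(95) / 117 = 820650.38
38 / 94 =0.40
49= 49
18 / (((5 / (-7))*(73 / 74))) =-9324 / 365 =-25.55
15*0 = 0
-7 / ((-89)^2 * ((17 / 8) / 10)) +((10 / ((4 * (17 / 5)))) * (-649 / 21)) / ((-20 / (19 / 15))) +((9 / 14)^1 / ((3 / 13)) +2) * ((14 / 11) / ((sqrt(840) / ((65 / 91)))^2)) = 26314704307 / 18290190996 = 1.44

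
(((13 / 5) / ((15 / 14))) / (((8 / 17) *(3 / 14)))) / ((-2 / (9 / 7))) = -1547 / 100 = -15.47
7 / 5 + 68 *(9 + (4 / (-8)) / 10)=610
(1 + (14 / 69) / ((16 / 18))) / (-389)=-113 / 35788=-0.00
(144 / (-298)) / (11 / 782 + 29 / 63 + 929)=-3547152 / 6822931265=-0.00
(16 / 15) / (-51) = -16 / 765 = -0.02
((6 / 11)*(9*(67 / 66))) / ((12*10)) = 201 / 4840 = 0.04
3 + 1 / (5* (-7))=2.97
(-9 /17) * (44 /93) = -132 /527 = -0.25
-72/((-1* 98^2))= 18/2401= 0.01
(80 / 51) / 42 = 40 / 1071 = 0.04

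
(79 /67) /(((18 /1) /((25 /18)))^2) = 49375 /7033392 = 0.01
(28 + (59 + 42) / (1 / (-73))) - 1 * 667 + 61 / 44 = -352467 / 44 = -8010.61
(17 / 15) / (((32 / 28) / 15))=119 / 8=14.88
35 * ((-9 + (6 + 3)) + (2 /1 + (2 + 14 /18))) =1505 /9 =167.22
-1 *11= -11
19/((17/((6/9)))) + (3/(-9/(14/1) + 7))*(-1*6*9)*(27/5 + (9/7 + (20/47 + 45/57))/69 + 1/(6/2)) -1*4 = -70051266034/466132605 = -150.28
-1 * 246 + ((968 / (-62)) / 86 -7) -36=-385479 / 1333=-289.18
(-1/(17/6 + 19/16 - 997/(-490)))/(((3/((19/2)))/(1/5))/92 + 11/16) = -82225920/350866451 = -0.23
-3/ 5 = -0.60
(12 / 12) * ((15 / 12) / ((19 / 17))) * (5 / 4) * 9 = 3825 / 304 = 12.58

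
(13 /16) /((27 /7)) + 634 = 273979 /432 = 634.21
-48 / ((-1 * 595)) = 48 / 595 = 0.08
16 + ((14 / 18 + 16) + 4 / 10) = 33.18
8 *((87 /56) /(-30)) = -29 /70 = -0.41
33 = 33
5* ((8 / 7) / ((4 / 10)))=100 / 7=14.29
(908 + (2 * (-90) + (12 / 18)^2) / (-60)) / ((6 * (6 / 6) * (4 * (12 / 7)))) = 107611 / 4860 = 22.14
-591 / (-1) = 591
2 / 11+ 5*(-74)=-4068 / 11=-369.82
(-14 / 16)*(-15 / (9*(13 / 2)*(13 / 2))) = 35 / 1014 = 0.03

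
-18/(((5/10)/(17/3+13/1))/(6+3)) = -6048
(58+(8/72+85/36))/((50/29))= 63133/1800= 35.07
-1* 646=-646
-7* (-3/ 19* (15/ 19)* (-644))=-202860/ 361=-561.94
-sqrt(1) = -1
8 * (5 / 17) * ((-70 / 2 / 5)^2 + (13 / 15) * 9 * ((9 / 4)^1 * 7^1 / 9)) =147.41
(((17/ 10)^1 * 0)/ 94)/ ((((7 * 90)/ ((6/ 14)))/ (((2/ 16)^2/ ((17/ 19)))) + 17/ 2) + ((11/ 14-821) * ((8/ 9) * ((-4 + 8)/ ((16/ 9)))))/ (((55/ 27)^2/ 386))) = 0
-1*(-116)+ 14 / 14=117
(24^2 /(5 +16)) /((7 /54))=10368 /49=211.59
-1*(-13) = 13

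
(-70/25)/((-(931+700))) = 2/1165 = 0.00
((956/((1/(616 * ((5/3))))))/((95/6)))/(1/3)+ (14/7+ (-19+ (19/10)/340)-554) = 11976592161/64600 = 185396.16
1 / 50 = 0.02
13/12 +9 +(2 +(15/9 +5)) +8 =107/4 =26.75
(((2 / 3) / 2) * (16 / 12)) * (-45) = -20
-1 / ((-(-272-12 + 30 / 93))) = -31 / 8794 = -0.00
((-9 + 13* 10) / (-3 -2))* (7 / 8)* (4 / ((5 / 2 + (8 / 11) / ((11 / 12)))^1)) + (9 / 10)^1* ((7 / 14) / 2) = -812723 / 31880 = -25.49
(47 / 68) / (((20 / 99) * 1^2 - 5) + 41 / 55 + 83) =23265 / 2657372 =0.01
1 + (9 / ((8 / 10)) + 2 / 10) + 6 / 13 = 3357 / 260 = 12.91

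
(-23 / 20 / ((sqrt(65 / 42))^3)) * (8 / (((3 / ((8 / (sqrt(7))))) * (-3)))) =5152 * sqrt(390) / 63375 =1.61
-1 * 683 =-683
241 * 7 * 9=15183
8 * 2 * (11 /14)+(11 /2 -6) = 169 /14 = 12.07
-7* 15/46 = -105/46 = -2.28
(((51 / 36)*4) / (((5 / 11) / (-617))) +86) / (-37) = 114089 / 555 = 205.57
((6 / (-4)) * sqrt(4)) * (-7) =21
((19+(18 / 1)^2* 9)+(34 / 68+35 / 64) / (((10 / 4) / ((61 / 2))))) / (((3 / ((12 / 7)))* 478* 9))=314429 / 803040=0.39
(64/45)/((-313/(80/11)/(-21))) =7168/10329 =0.69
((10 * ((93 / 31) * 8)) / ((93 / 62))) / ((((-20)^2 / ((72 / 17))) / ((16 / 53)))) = 2304 / 4505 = 0.51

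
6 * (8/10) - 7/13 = 4.26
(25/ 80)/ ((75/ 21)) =7/ 80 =0.09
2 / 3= 0.67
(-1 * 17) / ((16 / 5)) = -85 / 16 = -5.31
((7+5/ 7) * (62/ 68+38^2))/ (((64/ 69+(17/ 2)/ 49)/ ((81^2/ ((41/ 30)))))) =50440853077524/ 1037833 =48602090.20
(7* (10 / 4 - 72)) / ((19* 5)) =-973 / 190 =-5.12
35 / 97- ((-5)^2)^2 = -624.64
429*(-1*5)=-2145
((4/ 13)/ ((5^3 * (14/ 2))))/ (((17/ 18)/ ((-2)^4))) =1152/ 193375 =0.01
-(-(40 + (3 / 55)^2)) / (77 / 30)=103722 / 6655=15.59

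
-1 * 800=-800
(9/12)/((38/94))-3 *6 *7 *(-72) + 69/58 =20001399/2204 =9075.04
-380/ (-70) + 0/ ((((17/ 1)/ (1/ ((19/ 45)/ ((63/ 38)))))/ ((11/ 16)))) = 38/ 7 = 5.43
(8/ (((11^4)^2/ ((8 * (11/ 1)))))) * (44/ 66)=128/ 58461513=0.00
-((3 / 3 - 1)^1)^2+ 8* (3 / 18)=4 / 3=1.33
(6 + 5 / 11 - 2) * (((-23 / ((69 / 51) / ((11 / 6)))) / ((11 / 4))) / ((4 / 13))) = -10829 / 66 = -164.08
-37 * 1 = -37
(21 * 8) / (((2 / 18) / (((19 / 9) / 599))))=3192 / 599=5.33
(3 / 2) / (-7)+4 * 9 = 501 / 14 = 35.79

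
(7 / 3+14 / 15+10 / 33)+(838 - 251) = 590.57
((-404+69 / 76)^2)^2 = 26400805011.50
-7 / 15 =-0.47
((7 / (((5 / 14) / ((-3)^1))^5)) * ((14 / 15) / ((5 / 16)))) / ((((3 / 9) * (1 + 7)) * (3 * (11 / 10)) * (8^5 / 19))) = -1267432677 / 22000000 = -57.61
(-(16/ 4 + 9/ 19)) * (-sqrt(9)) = 255/ 19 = 13.42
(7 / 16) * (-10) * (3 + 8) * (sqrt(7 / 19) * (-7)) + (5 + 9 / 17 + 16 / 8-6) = 26 / 17 + 2695 * sqrt(133) / 152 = 206.00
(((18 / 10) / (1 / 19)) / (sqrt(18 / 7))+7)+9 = 16+57 * sqrt(14) / 10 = 37.33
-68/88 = -17/22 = -0.77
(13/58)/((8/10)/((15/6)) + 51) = 0.00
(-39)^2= 1521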